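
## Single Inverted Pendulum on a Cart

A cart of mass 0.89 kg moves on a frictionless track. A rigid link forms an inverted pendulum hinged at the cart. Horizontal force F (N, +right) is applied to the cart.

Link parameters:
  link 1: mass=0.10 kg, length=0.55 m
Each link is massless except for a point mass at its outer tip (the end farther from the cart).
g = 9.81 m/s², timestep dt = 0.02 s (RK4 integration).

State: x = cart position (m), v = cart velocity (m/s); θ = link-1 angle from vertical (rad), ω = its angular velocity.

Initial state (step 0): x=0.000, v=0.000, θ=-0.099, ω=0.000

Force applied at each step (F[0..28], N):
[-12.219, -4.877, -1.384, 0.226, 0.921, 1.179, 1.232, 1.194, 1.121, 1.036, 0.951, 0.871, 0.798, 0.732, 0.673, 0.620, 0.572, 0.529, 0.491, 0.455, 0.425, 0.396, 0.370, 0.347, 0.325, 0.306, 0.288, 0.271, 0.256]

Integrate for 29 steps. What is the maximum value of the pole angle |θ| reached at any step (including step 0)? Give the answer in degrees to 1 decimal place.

apply F[0]=-12.219 → step 1: x=-0.003, v=-0.272, θ=-0.094, ω=0.458
apply F[1]=-4.877 → step 2: x=-0.009, v=-0.380, θ=-0.084, ω=0.621
apply F[2]=-1.384 → step 3: x=-0.017, v=-0.409, θ=-0.071, ω=0.647
apply F[3]=+0.226 → step 4: x=-0.025, v=-0.403, θ=-0.058, ω=0.612
apply F[4]=+0.921 → step 5: x=-0.033, v=-0.381, θ=-0.047, ω=0.553
apply F[5]=+1.179 → step 6: x=-0.040, v=-0.353, θ=-0.036, ω=0.489
apply F[6]=+1.232 → step 7: x=-0.047, v=-0.325, θ=-0.027, ω=0.426
apply F[7]=+1.194 → step 8: x=-0.053, v=-0.298, θ=-0.019, ω=0.368
apply F[8]=+1.121 → step 9: x=-0.059, v=-0.272, θ=-0.012, ω=0.316
apply F[9]=+1.036 → step 10: x=-0.064, v=-0.249, θ=-0.007, ω=0.270
apply F[10]=+0.951 → step 11: x=-0.069, v=-0.227, θ=-0.002, ω=0.230
apply F[11]=+0.871 → step 12: x=-0.073, v=-0.208, θ=0.003, ω=0.194
apply F[12]=+0.798 → step 13: x=-0.077, v=-0.190, θ=0.006, ω=0.163
apply F[13]=+0.732 → step 14: x=-0.081, v=-0.174, θ=0.009, ω=0.137
apply F[14]=+0.673 → step 15: x=-0.084, v=-0.159, θ=0.012, ω=0.113
apply F[15]=+0.620 → step 16: x=-0.087, v=-0.145, θ=0.014, ω=0.093
apply F[16]=+0.572 → step 17: x=-0.090, v=-0.133, θ=0.015, ω=0.075
apply F[17]=+0.529 → step 18: x=-0.093, v=-0.121, θ=0.017, ω=0.060
apply F[18]=+0.491 → step 19: x=-0.095, v=-0.110, θ=0.018, ω=0.047
apply F[19]=+0.455 → step 20: x=-0.097, v=-0.101, θ=0.019, ω=0.036
apply F[20]=+0.425 → step 21: x=-0.099, v=-0.091, θ=0.019, ω=0.026
apply F[21]=+0.396 → step 22: x=-0.101, v=-0.083, θ=0.020, ω=0.018
apply F[22]=+0.370 → step 23: x=-0.102, v=-0.075, θ=0.020, ω=0.010
apply F[23]=+0.347 → step 24: x=-0.104, v=-0.068, θ=0.020, ω=0.004
apply F[24]=+0.325 → step 25: x=-0.105, v=-0.061, θ=0.020, ω=-0.001
apply F[25]=+0.306 → step 26: x=-0.106, v=-0.054, θ=0.020, ω=-0.006
apply F[26]=+0.288 → step 27: x=-0.107, v=-0.048, θ=0.020, ω=-0.009
apply F[27]=+0.271 → step 28: x=-0.108, v=-0.043, θ=0.020, ω=-0.013
apply F[28]=+0.256 → step 29: x=-0.109, v=-0.037, θ=0.019, ω=-0.015
Max |angle| over trajectory = 0.099 rad = 5.7°.

Answer: 5.7°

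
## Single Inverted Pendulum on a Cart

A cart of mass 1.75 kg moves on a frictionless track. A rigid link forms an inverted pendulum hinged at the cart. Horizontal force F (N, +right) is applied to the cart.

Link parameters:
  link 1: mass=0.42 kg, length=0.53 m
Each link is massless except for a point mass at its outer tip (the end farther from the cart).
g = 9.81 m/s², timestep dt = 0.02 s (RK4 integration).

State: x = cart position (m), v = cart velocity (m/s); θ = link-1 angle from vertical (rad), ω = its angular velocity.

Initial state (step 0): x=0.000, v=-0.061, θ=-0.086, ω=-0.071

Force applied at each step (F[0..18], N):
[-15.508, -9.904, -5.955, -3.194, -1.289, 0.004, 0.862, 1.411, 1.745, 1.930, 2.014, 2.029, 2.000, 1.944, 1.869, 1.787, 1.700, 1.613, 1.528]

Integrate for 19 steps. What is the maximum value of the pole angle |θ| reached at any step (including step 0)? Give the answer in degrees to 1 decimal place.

Answer: 4.9°

Derivation:
apply F[0]=-15.508 → step 1: x=-0.003, v=-0.234, θ=-0.084, ω=0.222
apply F[1]=-9.904 → step 2: x=-0.009, v=-0.343, θ=-0.078, ω=0.398
apply F[2]=-5.955 → step 3: x=-0.016, v=-0.408, θ=-0.069, ω=0.492
apply F[3]=-3.194 → step 4: x=-0.025, v=-0.441, θ=-0.059, ω=0.531
apply F[4]=-1.289 → step 5: x=-0.034, v=-0.453, θ=-0.049, ω=0.534
apply F[5]=+0.004 → step 6: x=-0.043, v=-0.451, θ=-0.038, ω=0.514
apply F[6]=+0.862 → step 7: x=-0.052, v=-0.440, θ=-0.028, ω=0.480
apply F[7]=+1.411 → step 8: x=-0.060, v=-0.423, θ=-0.019, ω=0.439
apply F[8]=+1.745 → step 9: x=-0.068, v=-0.402, θ=-0.011, ω=0.395
apply F[9]=+1.930 → step 10: x=-0.076, v=-0.380, θ=-0.003, ω=0.350
apply F[10]=+2.014 → step 11: x=-0.084, v=-0.357, θ=0.003, ω=0.307
apply F[11]=+2.029 → step 12: x=-0.091, v=-0.334, θ=0.009, ω=0.266
apply F[12]=+2.000 → step 13: x=-0.097, v=-0.312, θ=0.014, ω=0.228
apply F[13]=+1.944 → step 14: x=-0.103, v=-0.290, θ=0.018, ω=0.194
apply F[14]=+1.869 → step 15: x=-0.109, v=-0.270, θ=0.022, ω=0.163
apply F[15]=+1.787 → step 16: x=-0.114, v=-0.250, θ=0.025, ω=0.135
apply F[16]=+1.700 → step 17: x=-0.119, v=-0.232, θ=0.027, ω=0.110
apply F[17]=+1.613 → step 18: x=-0.123, v=-0.215, θ=0.029, ω=0.088
apply F[18]=+1.528 → step 19: x=-0.127, v=-0.199, θ=0.031, ω=0.069
Max |angle| over trajectory = 0.086 rad = 4.9°.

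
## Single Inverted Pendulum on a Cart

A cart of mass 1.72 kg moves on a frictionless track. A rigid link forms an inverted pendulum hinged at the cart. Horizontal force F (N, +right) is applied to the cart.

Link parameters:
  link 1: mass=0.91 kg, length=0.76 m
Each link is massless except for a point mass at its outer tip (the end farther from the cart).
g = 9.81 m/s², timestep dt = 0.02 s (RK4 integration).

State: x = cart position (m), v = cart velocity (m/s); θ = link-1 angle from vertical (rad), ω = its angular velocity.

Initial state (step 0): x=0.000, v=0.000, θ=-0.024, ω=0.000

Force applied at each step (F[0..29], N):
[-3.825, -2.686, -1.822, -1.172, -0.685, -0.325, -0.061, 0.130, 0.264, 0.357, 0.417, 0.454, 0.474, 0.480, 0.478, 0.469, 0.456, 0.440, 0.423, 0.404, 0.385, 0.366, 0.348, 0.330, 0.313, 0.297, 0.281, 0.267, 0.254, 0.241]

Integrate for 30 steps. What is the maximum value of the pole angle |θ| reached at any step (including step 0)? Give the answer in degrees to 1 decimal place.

Answer: 1.4°

Derivation:
apply F[0]=-3.825 → step 1: x=-0.000, v=-0.042, θ=-0.024, ω=0.049
apply F[1]=-2.686 → step 2: x=-0.002, v=-0.071, θ=-0.022, ω=0.081
apply F[2]=-1.822 → step 3: x=-0.003, v=-0.090, θ=-0.020, ω=0.101
apply F[3]=-1.172 → step 4: x=-0.005, v=-0.101, θ=-0.018, ω=0.111
apply F[4]=-0.685 → step 5: x=-0.007, v=-0.108, θ=-0.016, ω=0.115
apply F[5]=-0.325 → step 6: x=-0.009, v=-0.110, θ=-0.014, ω=0.114
apply F[6]=-0.061 → step 7: x=-0.012, v=-0.109, θ=-0.012, ω=0.110
apply F[7]=+0.130 → step 8: x=-0.014, v=-0.107, θ=-0.009, ω=0.104
apply F[8]=+0.264 → step 9: x=-0.016, v=-0.103, θ=-0.007, ω=0.096
apply F[9]=+0.357 → step 10: x=-0.018, v=-0.098, θ=-0.006, ω=0.088
apply F[10]=+0.417 → step 11: x=-0.020, v=-0.093, θ=-0.004, ω=0.080
apply F[11]=+0.454 → step 12: x=-0.021, v=-0.087, θ=-0.002, ω=0.072
apply F[12]=+0.474 → step 13: x=-0.023, v=-0.081, θ=-0.001, ω=0.064
apply F[13]=+0.480 → step 14: x=-0.025, v=-0.076, θ=0.000, ω=0.056
apply F[14]=+0.478 → step 15: x=-0.026, v=-0.070, θ=0.001, ω=0.049
apply F[15]=+0.469 → step 16: x=-0.028, v=-0.065, θ=0.002, ω=0.043
apply F[16]=+0.456 → step 17: x=-0.029, v=-0.060, θ=0.003, ω=0.037
apply F[17]=+0.440 → step 18: x=-0.030, v=-0.055, θ=0.004, ω=0.031
apply F[18]=+0.423 → step 19: x=-0.031, v=-0.051, θ=0.004, ω=0.027
apply F[19]=+0.404 → step 20: x=-0.032, v=-0.046, θ=0.005, ω=0.022
apply F[20]=+0.385 → step 21: x=-0.033, v=-0.042, θ=0.005, ω=0.018
apply F[21]=+0.366 → step 22: x=-0.034, v=-0.039, θ=0.005, ω=0.015
apply F[22]=+0.348 → step 23: x=-0.034, v=-0.035, θ=0.006, ω=0.012
apply F[23]=+0.330 → step 24: x=-0.035, v=-0.032, θ=0.006, ω=0.009
apply F[24]=+0.313 → step 25: x=-0.036, v=-0.029, θ=0.006, ω=0.006
apply F[25]=+0.297 → step 26: x=-0.036, v=-0.026, θ=0.006, ω=0.004
apply F[26]=+0.281 → step 27: x=-0.037, v=-0.024, θ=0.006, ω=0.002
apply F[27]=+0.267 → step 28: x=-0.037, v=-0.021, θ=0.006, ω=0.001
apply F[28]=+0.254 → step 29: x=-0.038, v=-0.019, θ=0.006, ω=-0.001
apply F[29]=+0.241 → step 30: x=-0.038, v=-0.017, θ=0.006, ω=-0.002
Max |angle| over trajectory = 0.024 rad = 1.4°.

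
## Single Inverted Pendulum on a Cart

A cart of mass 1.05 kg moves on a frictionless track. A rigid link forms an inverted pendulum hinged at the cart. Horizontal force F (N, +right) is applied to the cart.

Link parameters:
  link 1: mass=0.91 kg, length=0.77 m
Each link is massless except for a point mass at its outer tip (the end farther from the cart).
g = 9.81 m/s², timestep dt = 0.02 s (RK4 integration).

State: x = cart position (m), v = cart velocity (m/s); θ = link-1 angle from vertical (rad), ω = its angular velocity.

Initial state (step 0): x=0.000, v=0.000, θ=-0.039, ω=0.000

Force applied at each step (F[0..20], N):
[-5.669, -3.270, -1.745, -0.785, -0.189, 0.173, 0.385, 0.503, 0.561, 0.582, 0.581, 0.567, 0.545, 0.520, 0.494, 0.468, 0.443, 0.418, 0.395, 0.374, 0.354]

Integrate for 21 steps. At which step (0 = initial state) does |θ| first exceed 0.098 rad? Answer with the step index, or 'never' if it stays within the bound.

apply F[0]=-5.669 → step 1: x=-0.001, v=-0.101, θ=-0.038, ω=0.122
apply F[1]=-3.270 → step 2: x=-0.004, v=-0.157, θ=-0.035, ω=0.185
apply F[2]=-1.745 → step 3: x=-0.007, v=-0.185, θ=-0.031, ω=0.213
apply F[3]=-0.785 → step 4: x=-0.011, v=-0.195, θ=-0.026, ω=0.218
apply F[4]=-0.189 → step 5: x=-0.015, v=-0.195, θ=-0.022, ω=0.212
apply F[5]=+0.173 → step 6: x=-0.019, v=-0.188, θ=-0.018, ω=0.198
apply F[6]=+0.385 → step 7: x=-0.022, v=-0.178, θ=-0.014, ω=0.181
apply F[7]=+0.503 → step 8: x=-0.026, v=-0.166, θ=-0.011, ω=0.162
apply F[8]=+0.561 → step 9: x=-0.029, v=-0.154, θ=-0.008, ω=0.144
apply F[9]=+0.582 → step 10: x=-0.032, v=-0.142, θ=-0.005, ω=0.127
apply F[10]=+0.581 → step 11: x=-0.035, v=-0.130, θ=-0.003, ω=0.110
apply F[11]=+0.567 → step 12: x=-0.037, v=-0.119, θ=-0.001, ω=0.096
apply F[12]=+0.545 → step 13: x=-0.039, v=-0.109, θ=0.001, ω=0.082
apply F[13]=+0.520 → step 14: x=-0.041, v=-0.099, θ=0.003, ω=0.070
apply F[14]=+0.494 → step 15: x=-0.043, v=-0.090, θ=0.004, ω=0.060
apply F[15]=+0.468 → step 16: x=-0.045, v=-0.082, θ=0.005, ω=0.050
apply F[16]=+0.443 → step 17: x=-0.047, v=-0.074, θ=0.006, ω=0.042
apply F[17]=+0.418 → step 18: x=-0.048, v=-0.068, θ=0.007, ω=0.034
apply F[18]=+0.395 → step 19: x=-0.049, v=-0.061, θ=0.007, ω=0.028
apply F[19]=+0.374 → step 20: x=-0.050, v=-0.055, θ=0.008, ω=0.022
apply F[20]=+0.354 → step 21: x=-0.051, v=-0.050, θ=0.008, ω=0.018
max |θ| = 0.039 ≤ 0.098 over all 22 states.

Answer: never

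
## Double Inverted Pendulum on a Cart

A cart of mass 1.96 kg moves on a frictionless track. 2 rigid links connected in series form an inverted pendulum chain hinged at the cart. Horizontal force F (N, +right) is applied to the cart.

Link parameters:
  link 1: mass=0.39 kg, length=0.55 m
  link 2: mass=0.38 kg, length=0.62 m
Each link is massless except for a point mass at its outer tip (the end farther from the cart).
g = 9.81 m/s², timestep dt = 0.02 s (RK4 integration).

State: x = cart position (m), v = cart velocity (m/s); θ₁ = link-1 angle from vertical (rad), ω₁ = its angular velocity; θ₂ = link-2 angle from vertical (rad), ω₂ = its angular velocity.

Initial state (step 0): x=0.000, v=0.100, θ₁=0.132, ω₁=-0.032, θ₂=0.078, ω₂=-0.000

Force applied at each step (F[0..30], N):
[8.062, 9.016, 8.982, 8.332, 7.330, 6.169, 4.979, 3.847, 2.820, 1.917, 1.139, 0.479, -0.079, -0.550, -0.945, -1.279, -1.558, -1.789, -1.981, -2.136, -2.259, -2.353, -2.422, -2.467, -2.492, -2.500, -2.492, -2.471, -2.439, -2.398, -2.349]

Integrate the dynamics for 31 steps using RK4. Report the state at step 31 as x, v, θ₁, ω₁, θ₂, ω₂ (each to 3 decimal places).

apply F[0]=+8.062 → step 1: x=0.003, v=0.172, θ₁=0.131, ω₁=-0.095, θ₂=0.078, ω₂=-0.035
apply F[1]=+9.016 → step 2: x=0.007, v=0.253, θ₁=0.128, ω₁=-0.178, θ₂=0.077, ω₂=-0.069
apply F[2]=+8.982 → step 3: x=0.013, v=0.335, θ₁=0.124, ω₁=-0.262, θ₂=0.075, ω₂=-0.101
apply F[3]=+8.332 → step 4: x=0.020, v=0.410, θ₁=0.118, ω₁=-0.338, θ₂=0.073, ω₂=-0.131
apply F[4]=+7.330 → step 5: x=0.029, v=0.476, θ₁=0.110, ω₁=-0.401, θ₂=0.070, ω₂=-0.159
apply F[5]=+6.169 → step 6: x=0.039, v=0.531, θ₁=0.102, ω₁=-0.449, θ₂=0.066, ω₂=-0.183
apply F[6]=+4.979 → step 7: x=0.050, v=0.574, θ₁=0.092, ω₁=-0.482, θ₂=0.062, ω₂=-0.203
apply F[7]=+3.847 → step 8: x=0.062, v=0.607, θ₁=0.083, ω₁=-0.500, θ₂=0.058, ω₂=-0.220
apply F[8]=+2.820 → step 9: x=0.074, v=0.630, θ₁=0.073, ω₁=-0.506, θ₂=0.054, ω₂=-0.234
apply F[9]=+1.917 → step 10: x=0.087, v=0.644, θ₁=0.062, ω₁=-0.503, θ₂=0.049, ω₂=-0.244
apply F[10]=+1.139 → step 11: x=0.100, v=0.651, θ₁=0.053, ω₁=-0.492, θ₂=0.044, ω₂=-0.251
apply F[11]=+0.479 → step 12: x=0.113, v=0.653, θ₁=0.043, ω₁=-0.475, θ₂=0.039, ω₂=-0.255
apply F[12]=-0.079 → step 13: x=0.126, v=0.649, θ₁=0.034, ω₁=-0.454, θ₂=0.034, ω₂=-0.256
apply F[13]=-0.550 → step 14: x=0.139, v=0.641, θ₁=0.025, ω₁=-0.430, θ₂=0.029, ω₂=-0.255
apply F[14]=-0.945 → step 15: x=0.152, v=0.630, θ₁=0.016, ω₁=-0.404, θ₂=0.024, ω₂=-0.251
apply F[15]=-1.279 → step 16: x=0.164, v=0.616, θ₁=0.009, ω₁=-0.377, θ₂=0.019, ω₂=-0.246
apply F[16]=-1.558 → step 17: x=0.176, v=0.600, θ₁=0.001, ω₁=-0.349, θ₂=0.014, ω₂=-0.239
apply F[17]=-1.789 → step 18: x=0.188, v=0.582, θ₁=-0.005, ω₁=-0.322, θ₂=0.009, ω₂=-0.231
apply F[18]=-1.981 → step 19: x=0.200, v=0.562, θ₁=-0.011, ω₁=-0.294, θ₂=0.004, ω₂=-0.221
apply F[19]=-2.136 → step 20: x=0.211, v=0.541, θ₁=-0.017, ω₁=-0.267, θ₂=0.000, ω₂=-0.211
apply F[20]=-2.259 → step 21: x=0.221, v=0.520, θ₁=-0.022, ω₁=-0.241, θ₂=-0.004, ω₂=-0.200
apply F[21]=-2.353 → step 22: x=0.232, v=0.498, θ₁=-0.027, ω₁=-0.216, θ₂=-0.008, ω₂=-0.189
apply F[22]=-2.422 → step 23: x=0.241, v=0.475, θ₁=-0.031, ω₁=-0.192, θ₂=-0.012, ω₂=-0.177
apply F[23]=-2.467 → step 24: x=0.251, v=0.452, θ₁=-0.034, ω₁=-0.170, θ₂=-0.015, ω₂=-0.165
apply F[24]=-2.492 → step 25: x=0.259, v=0.430, θ₁=-0.038, ω₁=-0.148, θ₂=-0.018, ω₂=-0.152
apply F[25]=-2.500 → step 26: x=0.268, v=0.407, θ₁=-0.040, ω₁=-0.128, θ₂=-0.021, ω₂=-0.140
apply F[26]=-2.492 → step 27: x=0.276, v=0.385, θ₁=-0.043, ω₁=-0.109, θ₂=-0.024, ω₂=-0.128
apply F[27]=-2.471 → step 28: x=0.283, v=0.363, θ₁=-0.045, ω₁=-0.091, θ₂=-0.026, ω₂=-0.116
apply F[28]=-2.439 → step 29: x=0.290, v=0.342, θ₁=-0.046, ω₁=-0.075, θ₂=-0.028, ω₂=-0.105
apply F[29]=-2.398 → step 30: x=0.297, v=0.321, θ₁=-0.048, ω₁=-0.060, θ₂=-0.030, ω₂=-0.094
apply F[30]=-2.349 → step 31: x=0.303, v=0.301, θ₁=-0.049, ω₁=-0.047, θ₂=-0.032, ω₂=-0.083

Answer: x=0.303, v=0.301, θ₁=-0.049, ω₁=-0.047, θ₂=-0.032, ω₂=-0.083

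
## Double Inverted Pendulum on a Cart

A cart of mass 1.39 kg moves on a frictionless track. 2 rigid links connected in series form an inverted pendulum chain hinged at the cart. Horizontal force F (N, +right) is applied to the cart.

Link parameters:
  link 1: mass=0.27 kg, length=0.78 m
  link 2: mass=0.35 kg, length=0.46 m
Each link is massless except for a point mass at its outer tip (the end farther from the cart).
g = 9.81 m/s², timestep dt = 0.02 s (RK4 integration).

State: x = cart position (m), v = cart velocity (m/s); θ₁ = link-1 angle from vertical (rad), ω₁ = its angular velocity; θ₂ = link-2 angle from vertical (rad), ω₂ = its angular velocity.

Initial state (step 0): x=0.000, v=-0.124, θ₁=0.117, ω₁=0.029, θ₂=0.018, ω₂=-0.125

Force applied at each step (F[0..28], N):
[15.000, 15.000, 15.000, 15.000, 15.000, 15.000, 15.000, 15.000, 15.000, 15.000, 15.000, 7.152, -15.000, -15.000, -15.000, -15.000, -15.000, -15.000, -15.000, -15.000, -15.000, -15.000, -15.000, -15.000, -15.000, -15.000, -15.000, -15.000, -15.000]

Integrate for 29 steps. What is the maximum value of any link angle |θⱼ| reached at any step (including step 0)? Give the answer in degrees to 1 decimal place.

apply F[0]=+15.000 → step 1: x=-0.000, v=0.081, θ₁=0.116, ω₁=-0.167, θ₂=0.014, ω₂=-0.233
apply F[1]=+15.000 → step 2: x=0.003, v=0.286, θ₁=0.110, ω₁=-0.364, θ₂=0.009, ω₂=-0.341
apply F[2]=+15.000 → step 3: x=0.011, v=0.492, θ₁=0.101, ω₁=-0.565, θ₂=0.001, ω₂=-0.447
apply F[3]=+15.000 → step 4: x=0.023, v=0.699, θ₁=0.088, ω₁=-0.772, θ₂=-0.009, ω₂=-0.547
apply F[4]=+15.000 → step 5: x=0.039, v=0.908, θ₁=0.070, ω₁=-0.989, θ₂=-0.021, ω₂=-0.639
apply F[5]=+15.000 → step 6: x=0.059, v=1.119, θ₁=0.048, ω₁=-1.218, θ₂=-0.035, ω₂=-0.720
apply F[6]=+15.000 → step 7: x=0.084, v=1.332, θ₁=0.021, ω₁=-1.460, θ₂=-0.050, ω₂=-0.785
apply F[7]=+15.000 → step 8: x=0.113, v=1.547, θ₁=-0.010, ω₁=-1.719, θ₂=-0.066, ω₂=-0.834
apply F[8]=+15.000 → step 9: x=0.146, v=1.765, θ₁=-0.048, ω₁=-1.995, θ₂=-0.083, ω₂=-0.865
apply F[9]=+15.000 → step 10: x=0.183, v=1.984, θ₁=-0.090, ω₁=-2.288, θ₂=-0.100, ω₂=-0.877
apply F[10]=+15.000 → step 11: x=0.225, v=2.203, θ₁=-0.139, ω₁=-2.597, θ₂=-0.118, ω₂=-0.876
apply F[11]=+7.152 → step 12: x=0.270, v=2.310, θ₁=-0.193, ω₁=-2.777, θ₂=-0.135, ω₂=-0.865
apply F[12]=-15.000 → step 13: x=0.314, v=2.106, θ₁=-0.247, ω₁=-2.591, θ₂=-0.152, ω₂=-0.819
apply F[13]=-15.000 → step 14: x=0.354, v=1.907, θ₁=-0.297, ω₁=-2.438, θ₂=-0.168, ω₂=-0.742
apply F[14]=-15.000 → step 15: x=0.391, v=1.713, θ₁=-0.344, ω₁=-2.317, θ₂=-0.182, ω₂=-0.631
apply F[15]=-15.000 → step 16: x=0.423, v=1.523, θ₁=-0.390, ω₁=-2.227, θ₂=-0.193, ω₂=-0.486
apply F[16]=-15.000 → step 17: x=0.452, v=1.337, θ₁=-0.434, ω₁=-2.168, θ₂=-0.201, ω₂=-0.307
apply F[17]=-15.000 → step 18: x=0.476, v=1.155, θ₁=-0.477, ω₁=-2.136, θ₂=-0.205, ω₂=-0.095
apply F[18]=-15.000 → step 19: x=0.498, v=0.975, θ₁=-0.519, ω₁=-2.132, θ₂=-0.205, ω₂=0.148
apply F[19]=-15.000 → step 20: x=0.515, v=0.797, θ₁=-0.562, ω₁=-2.151, θ₂=-0.199, ω₂=0.421
apply F[20]=-15.000 → step 21: x=0.530, v=0.619, θ₁=-0.605, ω₁=-2.190, θ₂=-0.188, ω₂=0.718
apply F[21]=-15.000 → step 22: x=0.540, v=0.442, θ₁=-0.650, ω₁=-2.247, θ₂=-0.170, ω₂=1.036
apply F[22]=-15.000 → step 23: x=0.547, v=0.264, θ₁=-0.695, ω₁=-2.316, θ₂=-0.146, ω₂=1.366
apply F[23]=-15.000 → step 24: x=0.551, v=0.083, θ₁=-0.742, ω₁=-2.392, θ₂=-0.115, ω₂=1.702
apply F[24]=-15.000 → step 25: x=0.551, v=-0.099, θ₁=-0.791, ω₁=-2.470, θ₂=-0.078, ω₂=2.035
apply F[25]=-15.000 → step 26: x=0.547, v=-0.284, θ₁=-0.841, ω₁=-2.547, θ₂=-0.034, ω₂=2.360
apply F[26]=-15.000 → step 27: x=0.539, v=-0.472, θ₁=-0.893, ω₁=-2.619, θ₂=0.016, ω₂=2.673
apply F[27]=-15.000 → step 28: x=0.528, v=-0.662, θ₁=-0.946, ω₁=-2.685, θ₂=0.073, ω₂=2.972
apply F[28]=-15.000 → step 29: x=0.513, v=-0.854, θ₁=-1.000, ω₁=-2.742, θ₂=0.135, ω₂=3.257
Max |angle| over trajectory = 1.000 rad = 57.3°.

Answer: 57.3°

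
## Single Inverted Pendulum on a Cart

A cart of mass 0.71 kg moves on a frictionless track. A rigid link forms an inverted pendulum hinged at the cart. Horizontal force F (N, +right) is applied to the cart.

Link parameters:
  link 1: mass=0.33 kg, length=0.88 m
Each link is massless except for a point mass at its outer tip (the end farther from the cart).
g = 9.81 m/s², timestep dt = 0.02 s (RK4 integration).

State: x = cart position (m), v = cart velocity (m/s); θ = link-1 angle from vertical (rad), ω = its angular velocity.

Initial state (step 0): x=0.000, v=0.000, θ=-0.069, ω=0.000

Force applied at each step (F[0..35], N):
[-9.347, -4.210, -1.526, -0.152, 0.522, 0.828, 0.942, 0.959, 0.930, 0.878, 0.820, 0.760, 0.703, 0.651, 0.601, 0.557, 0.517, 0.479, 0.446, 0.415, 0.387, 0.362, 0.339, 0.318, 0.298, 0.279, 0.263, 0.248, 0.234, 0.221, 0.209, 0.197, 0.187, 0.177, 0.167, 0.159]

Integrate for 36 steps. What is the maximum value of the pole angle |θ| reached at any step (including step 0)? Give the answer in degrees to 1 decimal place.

Answer: 4.0°

Derivation:
apply F[0]=-9.347 → step 1: x=-0.003, v=-0.257, θ=-0.066, ω=0.276
apply F[1]=-4.210 → step 2: x=-0.009, v=-0.369, θ=-0.060, ω=0.389
apply F[2]=-1.526 → step 3: x=-0.017, v=-0.407, θ=-0.052, ω=0.420
apply F[3]=-0.152 → step 4: x=-0.025, v=-0.407, θ=-0.043, ω=0.410
apply F[4]=+0.522 → step 5: x=-0.033, v=-0.389, θ=-0.035, ω=0.380
apply F[5]=+0.828 → step 6: x=-0.040, v=-0.363, θ=-0.028, ω=0.343
apply F[6]=+0.942 → step 7: x=-0.047, v=-0.334, θ=-0.022, ω=0.305
apply F[7]=+0.959 → step 8: x=-0.054, v=-0.305, θ=-0.016, ω=0.268
apply F[8]=+0.930 → step 9: x=-0.059, v=-0.278, θ=-0.011, ω=0.234
apply F[9]=+0.878 → step 10: x=-0.065, v=-0.253, θ=-0.006, ω=0.203
apply F[10]=+0.820 → step 11: x=-0.070, v=-0.229, θ=-0.003, ω=0.176
apply F[11]=+0.760 → step 12: x=-0.074, v=-0.207, θ=0.001, ω=0.151
apply F[12]=+0.703 → step 13: x=-0.078, v=-0.188, θ=0.003, ω=0.129
apply F[13]=+0.651 → step 14: x=-0.081, v=-0.170, θ=0.006, ω=0.110
apply F[14]=+0.601 → step 15: x=-0.085, v=-0.154, θ=0.008, ω=0.093
apply F[15]=+0.557 → step 16: x=-0.088, v=-0.139, θ=0.010, ω=0.078
apply F[16]=+0.517 → step 17: x=-0.090, v=-0.125, θ=0.011, ω=0.065
apply F[17]=+0.479 → step 18: x=-0.093, v=-0.113, θ=0.012, ω=0.053
apply F[18]=+0.446 → step 19: x=-0.095, v=-0.101, θ=0.013, ω=0.043
apply F[19]=+0.415 → step 20: x=-0.097, v=-0.091, θ=0.014, ω=0.034
apply F[20]=+0.387 → step 21: x=-0.098, v=-0.081, θ=0.014, ω=0.026
apply F[21]=+0.362 → step 22: x=-0.100, v=-0.072, θ=0.015, ω=0.020
apply F[22]=+0.339 → step 23: x=-0.101, v=-0.064, θ=0.015, ω=0.014
apply F[23]=+0.318 → step 24: x=-0.102, v=-0.057, θ=0.015, ω=0.008
apply F[24]=+0.298 → step 25: x=-0.104, v=-0.050, θ=0.016, ω=0.004
apply F[25]=+0.279 → step 26: x=-0.104, v=-0.043, θ=0.016, ω=0.000
apply F[26]=+0.263 → step 27: x=-0.105, v=-0.037, θ=0.016, ω=-0.003
apply F[27]=+0.248 → step 28: x=-0.106, v=-0.032, θ=0.016, ω=-0.006
apply F[28]=+0.234 → step 29: x=-0.107, v=-0.026, θ=0.015, ω=-0.008
apply F[29]=+0.221 → step 30: x=-0.107, v=-0.022, θ=0.015, ω=-0.011
apply F[30]=+0.209 → step 31: x=-0.107, v=-0.017, θ=0.015, ω=-0.012
apply F[31]=+0.197 → step 32: x=-0.108, v=-0.013, θ=0.015, ω=-0.014
apply F[32]=+0.187 → step 33: x=-0.108, v=-0.009, θ=0.014, ω=-0.015
apply F[33]=+0.177 → step 34: x=-0.108, v=-0.005, θ=0.014, ω=-0.016
apply F[34]=+0.167 → step 35: x=-0.108, v=-0.002, θ=0.014, ω=-0.017
apply F[35]=+0.159 → step 36: x=-0.108, v=0.001, θ=0.013, ω=-0.017
Max |angle| over trajectory = 0.069 rad = 4.0°.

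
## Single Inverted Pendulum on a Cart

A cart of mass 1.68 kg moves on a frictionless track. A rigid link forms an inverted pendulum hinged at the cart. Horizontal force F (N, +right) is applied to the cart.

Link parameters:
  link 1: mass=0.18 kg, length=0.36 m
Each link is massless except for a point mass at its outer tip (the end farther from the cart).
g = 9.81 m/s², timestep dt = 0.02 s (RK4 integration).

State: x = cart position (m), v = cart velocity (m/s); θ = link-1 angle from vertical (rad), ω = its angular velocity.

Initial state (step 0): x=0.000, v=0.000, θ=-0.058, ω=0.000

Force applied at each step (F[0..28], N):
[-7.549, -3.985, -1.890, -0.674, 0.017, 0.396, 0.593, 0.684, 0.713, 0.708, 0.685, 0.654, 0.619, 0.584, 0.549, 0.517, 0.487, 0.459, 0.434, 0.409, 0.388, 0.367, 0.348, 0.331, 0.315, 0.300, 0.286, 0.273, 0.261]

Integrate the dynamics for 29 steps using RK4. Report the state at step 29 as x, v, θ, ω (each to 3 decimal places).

Answer: x=-0.053, v=-0.029, θ=0.011, ω=-0.008

Derivation:
apply F[0]=-7.549 → step 1: x=-0.001, v=-0.089, θ=-0.056, ω=0.215
apply F[1]=-3.985 → step 2: x=-0.003, v=-0.135, θ=-0.051, ω=0.314
apply F[2]=-1.890 → step 3: x=-0.006, v=-0.156, θ=-0.044, ω=0.348
apply F[3]=-0.674 → step 4: x=-0.009, v=-0.164, θ=-0.037, ω=0.346
apply F[4]=+0.017 → step 5: x=-0.012, v=-0.163, θ=-0.030, ω=0.325
apply F[5]=+0.396 → step 6: x=-0.016, v=-0.157, θ=-0.024, ω=0.295
apply F[6]=+0.593 → step 7: x=-0.019, v=-0.150, θ=-0.019, ω=0.263
apply F[7]=+0.684 → step 8: x=-0.022, v=-0.141, θ=-0.014, ω=0.231
apply F[8]=+0.713 → step 9: x=-0.024, v=-0.133, θ=-0.009, ω=0.200
apply F[9]=+0.708 → step 10: x=-0.027, v=-0.124, θ=-0.006, ω=0.172
apply F[10]=+0.685 → step 11: x=-0.029, v=-0.116, θ=-0.002, ω=0.147
apply F[11]=+0.654 → step 12: x=-0.032, v=-0.108, θ=0.000, ω=0.125
apply F[12]=+0.619 → step 13: x=-0.034, v=-0.101, θ=0.003, ω=0.105
apply F[13]=+0.584 → step 14: x=-0.036, v=-0.094, θ=0.005, ω=0.088
apply F[14]=+0.549 → step 15: x=-0.037, v=-0.087, θ=0.006, ω=0.073
apply F[15]=+0.517 → step 16: x=-0.039, v=-0.081, θ=0.007, ω=0.060
apply F[16]=+0.487 → step 17: x=-0.041, v=-0.076, θ=0.009, ω=0.049
apply F[17]=+0.459 → step 18: x=-0.042, v=-0.071, θ=0.009, ω=0.039
apply F[18]=+0.434 → step 19: x=-0.044, v=-0.066, θ=0.010, ω=0.031
apply F[19]=+0.409 → step 20: x=-0.045, v=-0.061, θ=0.011, ω=0.024
apply F[20]=+0.388 → step 21: x=-0.046, v=-0.057, θ=0.011, ω=0.018
apply F[21]=+0.367 → step 22: x=-0.047, v=-0.052, θ=0.011, ω=0.012
apply F[22]=+0.348 → step 23: x=-0.048, v=-0.049, θ=0.012, ω=0.008
apply F[23]=+0.331 → step 24: x=-0.049, v=-0.045, θ=0.012, ω=0.004
apply F[24]=+0.315 → step 25: x=-0.050, v=-0.041, θ=0.012, ω=0.001
apply F[25]=+0.300 → step 26: x=-0.051, v=-0.038, θ=0.012, ω=-0.002
apply F[26]=+0.286 → step 27: x=-0.051, v=-0.035, θ=0.012, ω=-0.005
apply F[27]=+0.273 → step 28: x=-0.052, v=-0.032, θ=0.012, ω=-0.007
apply F[28]=+0.261 → step 29: x=-0.053, v=-0.029, θ=0.011, ω=-0.008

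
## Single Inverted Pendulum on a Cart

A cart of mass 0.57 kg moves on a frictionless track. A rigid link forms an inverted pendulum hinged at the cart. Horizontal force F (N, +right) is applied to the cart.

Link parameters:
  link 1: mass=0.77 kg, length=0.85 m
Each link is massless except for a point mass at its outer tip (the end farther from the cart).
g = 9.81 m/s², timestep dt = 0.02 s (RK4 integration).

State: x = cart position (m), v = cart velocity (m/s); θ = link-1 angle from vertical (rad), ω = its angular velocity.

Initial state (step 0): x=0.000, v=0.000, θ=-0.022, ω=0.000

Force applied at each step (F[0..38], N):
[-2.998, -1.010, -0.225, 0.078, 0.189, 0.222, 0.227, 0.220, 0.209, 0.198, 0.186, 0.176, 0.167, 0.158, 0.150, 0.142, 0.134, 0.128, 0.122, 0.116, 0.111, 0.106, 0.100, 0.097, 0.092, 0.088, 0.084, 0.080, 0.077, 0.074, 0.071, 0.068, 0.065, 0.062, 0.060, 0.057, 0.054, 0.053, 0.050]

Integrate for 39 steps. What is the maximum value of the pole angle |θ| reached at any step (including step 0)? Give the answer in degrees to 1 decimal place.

Answer: 1.3°

Derivation:
apply F[0]=-2.998 → step 1: x=-0.001, v=-0.099, θ=-0.021, ω=0.112
apply F[1]=-1.010 → step 2: x=-0.003, v=-0.130, θ=-0.018, ω=0.143
apply F[2]=-0.225 → step 3: x=-0.006, v=-0.133, θ=-0.015, ω=0.143
apply F[3]=+0.078 → step 4: x=-0.009, v=-0.127, θ=-0.013, ω=0.132
apply F[4]=+0.189 → step 5: x=-0.011, v=-0.117, θ=-0.010, ω=0.118
apply F[5]=+0.222 → step 6: x=-0.013, v=-0.107, θ=-0.008, ω=0.104
apply F[6]=+0.227 → step 7: x=-0.015, v=-0.097, θ=-0.006, ω=0.091
apply F[7]=+0.220 → step 8: x=-0.017, v=-0.088, θ=-0.004, ω=0.079
apply F[8]=+0.209 → step 9: x=-0.019, v=-0.080, θ=-0.003, ω=0.068
apply F[9]=+0.198 → step 10: x=-0.020, v=-0.072, θ=-0.002, ω=0.059
apply F[10]=+0.186 → step 11: x=-0.022, v=-0.065, θ=-0.001, ω=0.051
apply F[11]=+0.176 → step 12: x=-0.023, v=-0.059, θ=0.000, ω=0.044
apply F[12]=+0.167 → step 13: x=-0.024, v=-0.053, θ=0.001, ω=0.037
apply F[13]=+0.158 → step 14: x=-0.025, v=-0.048, θ=0.002, ω=0.031
apply F[14]=+0.150 → step 15: x=-0.026, v=-0.044, θ=0.002, ω=0.026
apply F[15]=+0.142 → step 16: x=-0.027, v=-0.039, θ=0.003, ω=0.022
apply F[16]=+0.134 → step 17: x=-0.027, v=-0.035, θ=0.003, ω=0.018
apply F[17]=+0.128 → step 18: x=-0.028, v=-0.032, θ=0.004, ω=0.015
apply F[18]=+0.122 → step 19: x=-0.029, v=-0.029, θ=0.004, ω=0.012
apply F[19]=+0.116 → step 20: x=-0.029, v=-0.026, θ=0.004, ω=0.009
apply F[20]=+0.111 → step 21: x=-0.030, v=-0.023, θ=0.004, ω=0.007
apply F[21]=+0.106 → step 22: x=-0.030, v=-0.020, θ=0.004, ω=0.005
apply F[22]=+0.100 → step 23: x=-0.031, v=-0.018, θ=0.005, ω=0.004
apply F[23]=+0.097 → step 24: x=-0.031, v=-0.016, θ=0.005, ω=0.002
apply F[24]=+0.092 → step 25: x=-0.031, v=-0.014, θ=0.005, ω=0.001
apply F[25]=+0.088 → step 26: x=-0.032, v=-0.012, θ=0.005, ω=-0.000
apply F[26]=+0.084 → step 27: x=-0.032, v=-0.010, θ=0.005, ω=-0.001
apply F[27]=+0.080 → step 28: x=-0.032, v=-0.009, θ=0.005, ω=-0.002
apply F[28]=+0.077 → step 29: x=-0.032, v=-0.007, θ=0.005, ω=-0.003
apply F[29]=+0.074 → step 30: x=-0.032, v=-0.006, θ=0.005, ω=-0.003
apply F[30]=+0.071 → step 31: x=-0.032, v=-0.005, θ=0.004, ω=-0.004
apply F[31]=+0.068 → step 32: x=-0.032, v=-0.003, θ=0.004, ω=-0.004
apply F[32]=+0.065 → step 33: x=-0.032, v=-0.002, θ=0.004, ω=-0.005
apply F[33]=+0.062 → step 34: x=-0.032, v=-0.001, θ=0.004, ω=-0.005
apply F[34]=+0.060 → step 35: x=-0.032, v=-0.000, θ=0.004, ω=-0.005
apply F[35]=+0.057 → step 36: x=-0.032, v=0.001, θ=0.004, ω=-0.005
apply F[36]=+0.054 → step 37: x=-0.032, v=0.002, θ=0.004, ω=-0.005
apply F[37]=+0.053 → step 38: x=-0.032, v=0.003, θ=0.004, ω=-0.006
apply F[38]=+0.050 → step 39: x=-0.032, v=0.003, θ=0.004, ω=-0.006
Max |angle| over trajectory = 0.022 rad = 1.3°.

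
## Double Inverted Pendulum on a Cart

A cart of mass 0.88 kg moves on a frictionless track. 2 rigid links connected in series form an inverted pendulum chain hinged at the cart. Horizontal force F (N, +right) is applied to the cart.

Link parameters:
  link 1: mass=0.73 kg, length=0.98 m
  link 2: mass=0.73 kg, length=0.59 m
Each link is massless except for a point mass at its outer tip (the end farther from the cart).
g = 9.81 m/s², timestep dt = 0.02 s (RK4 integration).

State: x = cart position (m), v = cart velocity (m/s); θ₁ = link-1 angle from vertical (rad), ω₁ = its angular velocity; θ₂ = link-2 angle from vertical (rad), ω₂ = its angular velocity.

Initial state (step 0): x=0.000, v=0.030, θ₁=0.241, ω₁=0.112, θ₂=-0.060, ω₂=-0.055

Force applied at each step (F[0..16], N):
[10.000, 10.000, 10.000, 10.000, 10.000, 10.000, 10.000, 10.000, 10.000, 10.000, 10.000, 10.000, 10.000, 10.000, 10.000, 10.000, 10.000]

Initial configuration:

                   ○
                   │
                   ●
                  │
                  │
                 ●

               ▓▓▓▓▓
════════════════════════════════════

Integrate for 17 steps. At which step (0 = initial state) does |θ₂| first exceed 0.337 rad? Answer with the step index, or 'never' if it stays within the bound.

Answer: 11

Derivation:
apply F[0]=+10.000 → step 1: x=0.002, v=0.175, θ₁=0.243, ω₁=0.076, θ₂=-0.063, ω₂=-0.264
apply F[1]=+10.000 → step 2: x=0.007, v=0.320, θ₁=0.244, ω₁=0.041, θ₂=-0.071, ω₂=-0.476
apply F[2]=+10.000 → step 3: x=0.015, v=0.466, θ₁=0.245, ω₁=0.007, θ₂=-0.082, ω₂=-0.694
apply F[3]=+10.000 → step 4: x=0.026, v=0.613, θ₁=0.244, ω₁=-0.028, θ₂=-0.098, ω₂=-0.917
apply F[4]=+10.000 → step 5: x=0.039, v=0.761, θ₁=0.243, ω₁=-0.063, θ₂=-0.119, ω₂=-1.147
apply F[5]=+10.000 → step 6: x=0.056, v=0.912, θ₁=0.242, ω₁=-0.101, θ₂=-0.144, ω₂=-1.385
apply F[6]=+10.000 → step 7: x=0.076, v=1.065, θ₁=0.239, ω₁=-0.143, θ₂=-0.174, ω₂=-1.631
apply F[7]=+10.000 → step 8: x=0.099, v=1.222, θ₁=0.236, ω₁=-0.190, θ₂=-0.210, ω₂=-1.884
apply F[8]=+10.000 → step 9: x=0.125, v=1.384, θ₁=0.232, ω₁=-0.245, θ₂=-0.250, ω₂=-2.144
apply F[9]=+10.000 → step 10: x=0.154, v=1.550, θ₁=0.226, ω₁=-0.309, θ₂=-0.295, ω₂=-2.409
apply F[10]=+10.000 → step 11: x=0.187, v=1.721, θ₁=0.219, ω₁=-0.386, θ₂=-0.346, ω₂=-2.677
apply F[11]=+10.000 → step 12: x=0.223, v=1.897, θ₁=0.211, ω₁=-0.479, θ₂=-0.402, ω₂=-2.946
apply F[12]=+10.000 → step 13: x=0.263, v=2.080, θ₁=0.200, ω₁=-0.590, θ₂=-0.464, ω₂=-3.212
apply F[13]=+10.000 → step 14: x=0.306, v=2.269, θ₁=0.187, ω₁=-0.723, θ₂=-0.531, ω₂=-3.473
apply F[14]=+10.000 → step 15: x=0.354, v=2.464, θ₁=0.171, ω₁=-0.881, θ₂=-0.603, ω₂=-3.723
apply F[15]=+10.000 → step 16: x=0.405, v=2.665, θ₁=0.151, ω₁=-1.066, θ₂=-0.680, ω₂=-3.959
apply F[16]=+10.000 → step 17: x=0.460, v=2.873, θ₁=0.128, ω₁=-1.281, θ₂=-0.761, ω₂=-4.176
|θ₂| = 0.346 > 0.337 first at step 11.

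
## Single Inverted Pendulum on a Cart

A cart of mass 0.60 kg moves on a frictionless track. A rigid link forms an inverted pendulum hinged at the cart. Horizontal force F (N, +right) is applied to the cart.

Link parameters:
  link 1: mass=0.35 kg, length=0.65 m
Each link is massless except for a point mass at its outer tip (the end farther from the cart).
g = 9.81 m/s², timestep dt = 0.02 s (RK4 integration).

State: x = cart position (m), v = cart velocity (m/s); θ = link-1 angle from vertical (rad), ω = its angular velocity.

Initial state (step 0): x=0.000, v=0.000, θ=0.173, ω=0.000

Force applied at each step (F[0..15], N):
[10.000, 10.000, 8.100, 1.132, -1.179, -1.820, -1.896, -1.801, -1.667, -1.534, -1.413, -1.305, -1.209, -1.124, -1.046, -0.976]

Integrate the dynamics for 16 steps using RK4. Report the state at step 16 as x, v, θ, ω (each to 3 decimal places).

Answer: x=0.179, v=0.302, θ=-0.026, ω=-0.182

Derivation:
apply F[0]=+10.000 → step 1: x=0.003, v=0.309, θ=0.169, ω=-0.417
apply F[1]=+10.000 → step 2: x=0.012, v=0.620, θ=0.156, ω=-0.839
apply F[2]=+8.100 → step 3: x=0.027, v=0.871, θ=0.136, ω=-1.178
apply F[3]=+1.132 → step 4: x=0.045, v=0.896, θ=0.113, ω=-1.178
apply F[4]=-1.179 → step 5: x=0.062, v=0.846, θ=0.090, ω=-1.072
apply F[5]=-1.820 → step 6: x=0.079, v=0.777, θ=0.070, ω=-0.942
apply F[6]=-1.896 → step 7: x=0.093, v=0.708, θ=0.052, ω=-0.817
apply F[7]=-1.801 → step 8: x=0.107, v=0.643, θ=0.037, ω=-0.704
apply F[8]=-1.667 → step 9: x=0.119, v=0.584, θ=0.024, ω=-0.604
apply F[9]=-1.534 → step 10: x=0.130, v=0.531, θ=0.013, ω=-0.516
apply F[10]=-1.413 → step 11: x=0.140, v=0.483, θ=0.003, ω=-0.440
apply F[11]=-1.305 → step 12: x=0.150, v=0.439, θ=-0.005, ω=-0.373
apply F[12]=-1.209 → step 13: x=0.158, v=0.400, θ=-0.012, ω=-0.315
apply F[13]=-1.124 → step 14: x=0.166, v=0.364, θ=-0.017, ω=-0.265
apply F[14]=-1.046 → step 15: x=0.173, v=0.332, θ=-0.022, ω=-0.221
apply F[15]=-0.976 → step 16: x=0.179, v=0.302, θ=-0.026, ω=-0.182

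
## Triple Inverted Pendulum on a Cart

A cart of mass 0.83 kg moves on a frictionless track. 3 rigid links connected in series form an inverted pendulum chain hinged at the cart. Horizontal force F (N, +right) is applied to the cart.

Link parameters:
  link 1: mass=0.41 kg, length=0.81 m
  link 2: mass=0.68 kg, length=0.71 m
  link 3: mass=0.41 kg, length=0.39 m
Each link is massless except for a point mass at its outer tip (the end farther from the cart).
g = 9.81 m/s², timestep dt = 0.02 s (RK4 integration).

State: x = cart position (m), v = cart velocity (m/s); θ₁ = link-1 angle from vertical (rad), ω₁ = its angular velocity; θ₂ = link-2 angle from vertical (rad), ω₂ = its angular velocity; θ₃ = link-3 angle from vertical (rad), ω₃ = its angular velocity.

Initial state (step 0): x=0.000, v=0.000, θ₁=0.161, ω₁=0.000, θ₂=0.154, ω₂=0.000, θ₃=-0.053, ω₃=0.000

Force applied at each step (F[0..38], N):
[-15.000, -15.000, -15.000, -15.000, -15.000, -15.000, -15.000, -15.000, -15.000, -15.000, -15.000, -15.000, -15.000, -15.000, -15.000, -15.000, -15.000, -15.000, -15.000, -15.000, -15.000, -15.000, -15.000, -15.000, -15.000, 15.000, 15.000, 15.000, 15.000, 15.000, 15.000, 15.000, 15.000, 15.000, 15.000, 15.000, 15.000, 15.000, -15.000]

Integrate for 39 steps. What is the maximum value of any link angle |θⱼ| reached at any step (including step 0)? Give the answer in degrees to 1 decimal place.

Answer: 195.4°

Derivation:
apply F[0]=-15.000 → step 1: x=-0.004, v=-0.398, θ₁=0.166, ω₁=0.528, θ₂=0.154, ω₂=0.016, θ₃=-0.054, ω₃=-0.105
apply F[1]=-15.000 → step 2: x=-0.016, v=-0.794, θ₁=0.182, ω₁=1.058, θ₂=0.155, ω₂=0.024, θ₃=-0.057, ω₃=-0.200
apply F[2]=-15.000 → step 3: x=-0.036, v=-1.186, θ₁=0.209, ω₁=1.590, θ₂=0.155, ω₂=0.022, θ₃=-0.062, ω₃=-0.275
apply F[3]=-15.000 → step 4: x=-0.063, v=-1.566, θ₁=0.246, ω₁=2.113, θ₂=0.155, ω₂=0.013, θ₃=-0.068, ω₃=-0.317
apply F[4]=-15.000 → step 5: x=-0.098, v=-1.929, θ₁=0.293, ω₁=2.608, θ₂=0.156, ω₂=0.013, θ₃=-0.074, ω₃=-0.319
apply F[5]=-15.000 → step 6: x=-0.140, v=-2.264, θ₁=0.350, ω₁=3.053, θ₂=0.156, ω₂=0.044, θ₃=-0.080, ω₃=-0.277
apply F[6]=-15.000 → step 7: x=-0.189, v=-2.566, θ₁=0.415, ω₁=3.427, θ₂=0.158, ω₂=0.129, θ₃=-0.085, ω₃=-0.194
apply F[7]=-15.000 → step 8: x=-0.243, v=-2.834, θ₁=0.486, ω₁=3.723, θ₂=0.162, ω₂=0.283, θ₃=-0.088, ω₃=-0.081
apply F[8]=-15.000 → step 9: x=-0.302, v=-3.069, θ₁=0.563, ω₁=3.947, θ₂=0.170, ω₂=0.508, θ₃=-0.088, ω₃=0.053
apply F[9]=-15.000 → step 10: x=-0.365, v=-3.276, θ₁=0.644, ω₁=4.108, θ₂=0.183, ω₂=0.801, θ₃=-0.086, ω₃=0.199
apply F[10]=-15.000 → step 11: x=-0.433, v=-3.459, θ₁=0.727, ω₁=4.219, θ₂=0.202, ω₂=1.151, θ₃=-0.080, ω₃=0.355
apply F[11]=-15.000 → step 12: x=-0.503, v=-3.620, θ₁=0.812, ω₁=4.287, θ₂=0.229, ω₂=1.550, θ₃=-0.071, ω₃=0.521
apply F[12]=-15.000 → step 13: x=-0.577, v=-3.762, θ₁=0.898, ω₁=4.318, θ₂=0.264, ω₂=1.989, θ₃=-0.059, ω₃=0.700
apply F[13]=-15.000 → step 14: x=-0.654, v=-3.886, θ₁=0.985, ω₁=4.313, θ₂=0.309, ω₂=2.460, θ₃=-0.043, ω₃=0.898
apply F[14]=-15.000 → step 15: x=-0.733, v=-3.994, θ₁=1.071, ω₁=4.269, θ₂=0.363, ω₂=2.955, θ₃=-0.023, ω₃=1.124
apply F[15]=-15.000 → step 16: x=-0.813, v=-4.085, θ₁=1.155, ω₁=4.185, θ₂=0.427, ω₂=3.469, θ₃=0.002, ω₃=1.388
apply F[16]=-15.000 → step 17: x=-0.896, v=-4.160, θ₁=1.238, ω₁=4.055, θ₂=0.502, ω₂=3.993, θ₃=0.033, ω₃=1.702
apply F[17]=-15.000 → step 18: x=-0.980, v=-4.218, θ₁=1.317, ω₁=3.878, θ₂=0.587, ω₂=4.522, θ₃=0.070, ω₃=2.083
apply F[18]=-15.000 → step 19: x=-1.065, v=-4.259, θ₁=1.392, ω₁=3.649, θ₂=0.682, ω₂=5.047, θ₃=0.117, ω₃=2.548
apply F[19]=-15.000 → step 20: x=-1.150, v=-4.278, θ₁=1.463, ω₁=3.370, θ₂=0.789, ω₂=5.561, θ₃=0.173, ω₃=3.119
apply F[20]=-15.000 → step 21: x=-1.235, v=-4.270, θ₁=1.527, ω₁=3.045, θ₂=0.905, ω₂=6.053, θ₃=0.242, ω₃=3.819
apply F[21]=-15.000 → step 22: x=-1.321, v=-4.229, θ₁=1.584, ω₁=2.689, θ₂=1.030, ω₂=6.507, θ₃=0.327, ω₃=4.671
apply F[22]=-15.000 → step 23: x=-1.404, v=-4.145, θ₁=1.634, ω₁=2.327, θ₂=1.165, ω₂=6.898, θ₃=0.430, ω₃=5.699
apply F[23]=-15.000 → step 24: x=-1.486, v=-4.007, θ₁=1.678, ω₁=1.998, θ₂=1.306, ω₂=7.185, θ₃=0.556, ω₃=6.913
apply F[24]=-15.000 → step 25: x=-1.564, v=-3.810, θ₁=1.715, ω₁=1.761, θ₂=1.451, ω₂=7.313, θ₃=0.708, ω₃=8.303
apply F[25]=+15.000 → step 26: x=-1.635, v=-3.258, θ₁=1.751, ω₁=1.886, θ₂=1.595, ω₂=7.078, θ₃=0.883, ω₃=9.201
apply F[26]=+15.000 → step 27: x=-1.694, v=-2.682, θ₁=1.791, ω₁=2.147, θ₂=1.734, ω₂=6.757, θ₃=1.076, ω₃=10.091
apply F[27]=+15.000 → step 28: x=-1.742, v=-2.081, θ₁=1.838, ω₁=2.545, θ₂=1.865, ω₂=6.358, θ₃=1.286, ω₃=10.941
apply F[28]=+15.000 → step 29: x=-1.777, v=-1.447, θ₁=1.894, ω₁=3.080, θ₂=1.987, ω₂=5.901, θ₃=1.513, ω₃=11.721
apply F[29]=+15.000 → step 30: x=-1.800, v=-0.762, θ₁=1.962, ω₁=3.761, θ₂=2.101, ω₂=5.417, θ₃=1.754, ω₃=12.394
apply F[30]=+15.000 → step 31: x=-1.807, v=-0.001, θ₁=2.046, ω₁=4.604, θ₂=2.204, ω₂=4.948, θ₃=2.008, ω₃=12.904
apply F[31]=+15.000 → step 32: x=-1.799, v=0.871, θ₁=2.148, ω₁=5.634, θ₂=2.299, ω₂=4.553, θ₃=2.269, ω₃=13.154
apply F[32]=+15.000 → step 33: x=-1.772, v=1.900, θ₁=2.272, ω₁=6.881, θ₂=2.387, ω₂=4.308, θ₃=2.531, ω₃=12.989
apply F[33]=+15.000 → step 34: x=-1.722, v=3.137, θ₁=2.424, ω₁=8.359, θ₂=2.473, ω₂=4.333, θ₃=2.784, ω₃=12.167
apply F[34]=+15.000 → step 35: x=-1.644, v=4.606, θ₁=2.608, ω₁=9.976, θ₂=2.564, ω₂=4.881, θ₃=3.011, ω₃=10.305
apply F[35]=+15.000 → step 36: x=-1.537, v=6.173, θ₁=2.821, ω₁=11.273, θ₂=2.675, ω₂=6.468, θ₃=3.186, ω₃=6.956
apply F[36]=+15.000 → step 37: x=-1.400, v=7.358, θ₁=3.050, ω₁=11.265, θ₂=2.833, ω₂=9.566, θ₃=3.280, ω₃=2.279
apply F[37]=+15.000 → step 38: x=-1.249, v=7.625, θ₁=3.259, ω₁=9.350, θ₂=3.064, ω₂=13.501, θ₃=3.279, ω₃=-2.094
apply F[38]=-15.000 → step 39: x=-1.109, v=6.215, θ₁=3.410, ω₁=5.987, θ₂=3.361, ω₂=15.625, θ₃=3.222, ω₃=-2.728
Max |angle| over trajectory = 3.410 rad = 195.4°.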